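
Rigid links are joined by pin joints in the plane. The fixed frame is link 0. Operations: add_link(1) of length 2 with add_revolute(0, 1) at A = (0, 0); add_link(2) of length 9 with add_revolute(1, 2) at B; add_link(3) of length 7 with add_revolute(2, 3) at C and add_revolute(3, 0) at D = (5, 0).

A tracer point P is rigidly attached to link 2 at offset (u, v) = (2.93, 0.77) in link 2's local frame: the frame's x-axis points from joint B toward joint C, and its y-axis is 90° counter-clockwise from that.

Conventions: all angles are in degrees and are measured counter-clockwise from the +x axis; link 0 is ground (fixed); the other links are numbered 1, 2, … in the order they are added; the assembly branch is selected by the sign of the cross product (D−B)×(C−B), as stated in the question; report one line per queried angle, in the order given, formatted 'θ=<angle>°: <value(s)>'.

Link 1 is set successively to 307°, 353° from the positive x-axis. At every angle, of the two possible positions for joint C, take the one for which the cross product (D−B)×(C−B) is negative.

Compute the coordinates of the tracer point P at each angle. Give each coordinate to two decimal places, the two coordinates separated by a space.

A=(0,0), D=(5.00,0)
θ=307°: B = A + 2.00·(cos307°, sin307°) = (1.2036, -1.5973)
θ=307°: |BD| = 4.1187
θ=307°: circle(B,9.00) ∩ circle(D,7.00): a=5.9441, h=6.7578
θ=307°:   candidates: C₊=(4.0618,6.9368) cross=27.833; C₋=(9.3033,-5.5210) cross=-27.833
θ=307°:   branch - wants cross < 0 → take C=(9.3033,-5.5210) (cross=-27.833)
θ=307°: ex = (C−B)/|BC| = (0.9000,-0.4360); ey = (0.4360,0.9000)
θ=307°: P = B + 2.93·ex + 0.77·ey = (4.1762,-2.1817)
θ=353°: B = A + 2.00·(cos353°, sin353°) = (1.9851, -0.2437)
θ=353°: |BD| = 3.0247
θ=353°: circle(B,9.00) ∩ circle(D,7.00): a=6.8021, h=5.8934
θ=353°:   candidates: C₊=(8.2902,6.1786) cross=17.826; C₋=(9.2399,-5.5698) cross=-17.826
θ=353°:   branch - wants cross < 0 → take C=(9.2399,-5.5698) (cross=-17.826)
θ=353°: ex = (C−B)/|BC| = (0.8061,-0.5918); ey = (0.5918,0.8061)
θ=353°: P = B + 2.93·ex + 0.77·ey = (4.8026,-1.3570)

θ=307°: 4.18 -2.18
θ=353°: 4.80 -1.36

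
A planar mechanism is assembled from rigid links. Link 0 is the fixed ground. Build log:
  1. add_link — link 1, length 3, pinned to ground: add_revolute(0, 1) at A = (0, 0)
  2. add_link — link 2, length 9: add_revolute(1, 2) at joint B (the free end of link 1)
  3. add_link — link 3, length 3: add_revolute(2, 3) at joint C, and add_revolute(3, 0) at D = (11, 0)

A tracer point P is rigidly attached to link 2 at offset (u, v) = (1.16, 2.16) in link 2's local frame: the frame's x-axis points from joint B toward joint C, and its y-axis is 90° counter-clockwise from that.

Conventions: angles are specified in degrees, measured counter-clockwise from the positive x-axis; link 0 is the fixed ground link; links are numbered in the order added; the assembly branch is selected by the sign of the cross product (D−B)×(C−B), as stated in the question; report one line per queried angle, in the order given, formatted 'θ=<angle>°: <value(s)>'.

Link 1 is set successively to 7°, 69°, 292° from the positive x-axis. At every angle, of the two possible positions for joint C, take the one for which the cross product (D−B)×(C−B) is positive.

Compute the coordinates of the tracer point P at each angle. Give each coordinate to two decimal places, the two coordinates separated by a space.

A=(0,0), D=(11.00,0)
θ=7°: B = A + 3.00·(cos7°, sin7°) = (2.9776, 0.3656)
θ=7°: |BD| = 8.0307
θ=7°: circle(B,9.00) ∩ circle(D,3.00): a=8.4981, h=2.9634
θ=7°:   candidates: C₊=(11.6019,2.9390) cross=23.798; C₋=(11.3321,-2.9816) cross=-23.798
θ=7°:   branch + wants cross > 0 → take C=(11.6019,2.9390) (cross=23.798)
θ=7°: ex = (C−B)/|BC| = (0.9582,0.2859); ey = (-0.2859,0.9582)
θ=7°: P = B + 1.16·ex + 2.16·ey = (3.4716,2.7671)
θ=69°: B = A + 3.00·(cos69°, sin69°) = (1.0751, 2.8007)
θ=69°: |BD| = 10.3125
θ=69°: circle(B,9.00) ∩ circle(D,3.00): a=8.6472, h=2.4953
θ=69°:   candidates: C₊=(10.0749,2.8538) cross=25.733; C₋=(8.7196,-1.9492) cross=-25.733
θ=69°:   branch + wants cross > 0 → take C=(10.0749,2.8538) (cross=25.733)
θ=69°: ex = (C−B)/|BC| = (1.0000,0.0059); ey = (-0.0059,1.0000)
θ=69°: P = B + 1.16·ex + 2.16·ey = (2.2223,4.9675)
θ=292°: B = A + 3.00·(cos292°, sin292°) = (1.1238, -2.7816)
θ=292°: |BD| = 10.2604
θ=292°: circle(B,9.00) ∩ circle(D,3.00): a=8.6388, h=2.5240
θ=292°:   candidates: C₊=(8.7549,1.9899) cross=25.897; C₋=(10.1234,-2.8691) cross=-25.897
θ=292°:   branch + wants cross > 0 → take C=(8.7549,1.9899) (cross=25.897)
θ=292°: ex = (C−B)/|BC| = (0.8479,0.5302); ey = (-0.5302,0.8479)
θ=292°: P = B + 1.16·ex + 2.16·ey = (0.9622,-0.3351)

θ=7°: 3.47 2.77
θ=69°: 2.22 4.97
θ=292°: 0.96 -0.34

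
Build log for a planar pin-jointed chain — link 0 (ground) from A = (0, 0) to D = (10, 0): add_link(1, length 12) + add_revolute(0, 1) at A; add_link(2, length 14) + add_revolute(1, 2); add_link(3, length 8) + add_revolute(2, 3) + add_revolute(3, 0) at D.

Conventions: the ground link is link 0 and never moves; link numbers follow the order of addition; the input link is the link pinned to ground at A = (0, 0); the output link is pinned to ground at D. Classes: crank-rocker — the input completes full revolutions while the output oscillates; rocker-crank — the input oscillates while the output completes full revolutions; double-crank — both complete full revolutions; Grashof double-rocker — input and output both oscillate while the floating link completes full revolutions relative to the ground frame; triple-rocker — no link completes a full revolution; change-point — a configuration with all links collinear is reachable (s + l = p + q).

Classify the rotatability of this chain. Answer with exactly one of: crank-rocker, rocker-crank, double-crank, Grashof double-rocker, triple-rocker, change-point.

lengths: ground=10, input=12, coupler=14, output=8
sorted: s=8 (shortest), l=14 (longest), p+q=22
s + l = 22 vs p + q = 22
s + l = p + q → change-point (collinear configuration reachable)

change-point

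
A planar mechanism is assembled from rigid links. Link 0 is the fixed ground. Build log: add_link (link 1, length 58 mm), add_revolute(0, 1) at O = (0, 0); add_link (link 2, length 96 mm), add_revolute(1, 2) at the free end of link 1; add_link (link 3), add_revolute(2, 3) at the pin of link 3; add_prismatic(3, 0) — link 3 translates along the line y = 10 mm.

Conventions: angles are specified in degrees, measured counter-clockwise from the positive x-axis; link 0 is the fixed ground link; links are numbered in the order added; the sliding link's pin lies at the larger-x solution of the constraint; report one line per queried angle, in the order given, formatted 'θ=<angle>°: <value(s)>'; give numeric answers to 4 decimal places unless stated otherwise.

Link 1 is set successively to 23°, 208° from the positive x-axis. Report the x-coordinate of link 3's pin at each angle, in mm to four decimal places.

geometry: r = 58 mm, L = 96 mm, e = 10 mm
θ=23°: crank pin P = (r cos θ, r sin θ) = (53.389282, 22.662405)
θ=23°: h = r sin θ − e = 22.662405 − 10 = 12.662405
θ=23°: x = r cos θ + √(L² − h²) = 53.389282 + 95.161250 = 148.550531
θ=208°: crank pin P = (r cos θ, r sin θ) = (-51.210960, -27.229351)
θ=208°: h = r sin θ − e = -27.229351 − 10 = -37.229351
θ=208°: x = r cos θ + √(L² − h²) = -51.210960 + 88.487149 = 37.276188

θ=23°: 148.5505
θ=208°: 37.2762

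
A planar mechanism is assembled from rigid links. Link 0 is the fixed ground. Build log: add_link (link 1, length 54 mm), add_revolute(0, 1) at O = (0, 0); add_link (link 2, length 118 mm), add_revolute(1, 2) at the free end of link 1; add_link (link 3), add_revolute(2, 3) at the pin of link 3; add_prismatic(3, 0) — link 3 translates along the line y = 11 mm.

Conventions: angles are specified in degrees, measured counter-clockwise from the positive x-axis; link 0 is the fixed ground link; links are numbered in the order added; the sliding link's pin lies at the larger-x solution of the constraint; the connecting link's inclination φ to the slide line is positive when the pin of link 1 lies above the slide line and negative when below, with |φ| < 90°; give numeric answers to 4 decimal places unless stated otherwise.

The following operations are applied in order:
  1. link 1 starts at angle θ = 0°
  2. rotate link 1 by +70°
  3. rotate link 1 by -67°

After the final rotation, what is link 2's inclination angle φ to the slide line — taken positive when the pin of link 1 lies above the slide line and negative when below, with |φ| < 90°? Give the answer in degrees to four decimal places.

geometry: r = 54 mm, L = 118 mm, e = 11 mm; θ starts at 0°
rotate link 1 by +70°: θ ← 0° +70° = 70°
rotate link 1 by -67°: θ ← 70° -67° = 3°
h = r sin θ − e = 2.826142 − 11 = -8.173858
sin φ = h / L = -8.173858 / 118 = -0.06926999
φ = arcsin(-0.06926999) = -3.972059°

-3.9721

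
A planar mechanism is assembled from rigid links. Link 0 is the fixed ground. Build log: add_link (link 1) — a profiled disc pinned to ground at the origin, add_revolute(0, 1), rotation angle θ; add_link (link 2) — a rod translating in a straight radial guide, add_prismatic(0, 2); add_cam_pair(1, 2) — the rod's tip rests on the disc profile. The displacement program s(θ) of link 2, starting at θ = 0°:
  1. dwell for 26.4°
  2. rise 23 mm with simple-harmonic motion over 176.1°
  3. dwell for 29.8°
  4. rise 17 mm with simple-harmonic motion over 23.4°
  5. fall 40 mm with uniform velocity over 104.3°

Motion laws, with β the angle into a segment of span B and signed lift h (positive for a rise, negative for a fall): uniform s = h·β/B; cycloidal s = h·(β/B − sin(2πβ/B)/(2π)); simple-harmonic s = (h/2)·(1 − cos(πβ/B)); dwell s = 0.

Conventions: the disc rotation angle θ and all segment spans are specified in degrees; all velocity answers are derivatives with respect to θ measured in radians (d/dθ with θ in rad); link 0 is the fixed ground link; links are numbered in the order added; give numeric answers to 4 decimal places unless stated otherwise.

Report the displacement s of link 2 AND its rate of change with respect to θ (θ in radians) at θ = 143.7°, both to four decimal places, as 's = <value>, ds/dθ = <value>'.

seg 1 [0°–26.4°] dwell: s stays 0.0000
seg 2 [26.4°–202.5°] simple-harmonic, h=23: θ=143.7° here. β=117.3, B=176.1. 23/2·(1 − cos(π·0.6661)) = 17.2322 → s = 17.2322
velocity in seg [26.4°–202.5°] (simple-harmonic), θ in radians: β = 117.3° = 2.0473 rad, B = 176.1° = 3.0735 rad; ds/dθ = (πh/(2B)) sin(πβ/B) = (π·23/(2·3.0735)) sin(π·0.6661) = 10.190325 mm/rad

s = 17.2322, ds/dθ = 10.1903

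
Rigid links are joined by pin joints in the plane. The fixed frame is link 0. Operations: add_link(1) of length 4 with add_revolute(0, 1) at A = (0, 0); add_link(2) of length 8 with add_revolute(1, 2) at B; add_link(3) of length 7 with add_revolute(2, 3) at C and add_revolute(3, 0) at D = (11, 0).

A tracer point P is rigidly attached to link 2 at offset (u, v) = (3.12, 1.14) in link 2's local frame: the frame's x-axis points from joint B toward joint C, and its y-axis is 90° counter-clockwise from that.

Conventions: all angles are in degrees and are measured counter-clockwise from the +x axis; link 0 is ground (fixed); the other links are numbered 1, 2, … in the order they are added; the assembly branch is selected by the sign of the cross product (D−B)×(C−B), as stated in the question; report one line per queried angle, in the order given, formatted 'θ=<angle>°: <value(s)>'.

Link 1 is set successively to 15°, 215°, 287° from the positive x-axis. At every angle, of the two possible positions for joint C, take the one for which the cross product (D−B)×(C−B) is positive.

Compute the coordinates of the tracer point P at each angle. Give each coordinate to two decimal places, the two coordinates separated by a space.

A=(0,0), D=(11.00,0)
θ=15°: B = A + 4.00·(cos15°, sin15°) = (3.8637, 1.0353)
θ=15°: |BD| = 7.2110
θ=15°: circle(B,8.00) ∩ circle(D,7.00): a=4.6456, h=6.5130
θ=15°:   candidates: C₊=(9.3962,6.8138) cross=46.965; C₋=(7.5261,-6.0772) cross=-46.965
θ=15°:   branch + wants cross > 0 → take C=(9.3962,6.8138) (cross=46.965)
θ=15°: ex = (C−B)/|BC| = (0.6916,0.7223); ey = (-0.7223,0.6916)
θ=15°: P = B + 3.12·ex + 1.14·ey = (5.1979,4.0773)
θ=215°: B = A + 4.00·(cos215°, sin215°) = (-3.2766, -2.2943)
θ=215°: |BD| = 14.4598
θ=215°: circle(B,8.00) ∩ circle(D,7.00): a=7.7486, h=1.9899
θ=215°:   candidates: C₊=(4.0581,0.8998) cross=28.773; C₋=(4.6895,-3.0295) cross=-28.773
θ=215°:   branch + wants cross > 0 → take C=(4.0581,0.8998) (cross=28.773)
θ=215°: ex = (C−B)/|BC| = (0.9168,0.3993); ey = (-0.3993,0.9168)
θ=215°: P = B + 3.12·ex + 1.14·ey = (-0.8712,-0.0034)
θ=287°: B = A + 4.00·(cos287°, sin287°) = (1.1695, -3.8252)
θ=287°: |BD| = 10.5485
θ=287°: circle(B,8.00) ∩ circle(D,7.00): a=5.9853, h=5.3082
θ=287°:   candidates: C₊=(4.8224,3.2921) cross=55.993; C₋=(8.6723,-6.6016) cross=-55.993
θ=287°:   branch + wants cross > 0 → take C=(4.8224,3.2921) (cross=55.993)
θ=287°: ex = (C−B)/|BC| = (0.4566,0.8897); ey = (-0.8897,0.4566)
θ=287°: P = B + 3.12·ex + 1.14·ey = (1.5799,-0.5289)

θ=15°: 5.20 4.08
θ=215°: -0.87 -0.00
θ=287°: 1.58 -0.53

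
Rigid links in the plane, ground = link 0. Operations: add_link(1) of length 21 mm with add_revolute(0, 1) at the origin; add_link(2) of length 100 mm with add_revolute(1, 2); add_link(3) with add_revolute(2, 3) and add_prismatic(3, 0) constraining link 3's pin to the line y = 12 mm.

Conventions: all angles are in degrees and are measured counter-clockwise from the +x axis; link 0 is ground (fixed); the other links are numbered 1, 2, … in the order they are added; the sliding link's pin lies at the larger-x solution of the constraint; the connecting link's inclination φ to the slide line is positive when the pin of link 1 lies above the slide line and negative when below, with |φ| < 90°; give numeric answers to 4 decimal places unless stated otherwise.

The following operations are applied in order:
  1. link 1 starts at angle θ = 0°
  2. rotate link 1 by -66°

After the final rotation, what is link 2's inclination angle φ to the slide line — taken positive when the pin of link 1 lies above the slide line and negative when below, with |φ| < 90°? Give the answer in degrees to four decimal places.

geometry: r = 21 mm, L = 100 mm, e = 12 mm; θ starts at 0°
rotate link 1 by -66°: θ ← 0° -66° = -66°
h = r sin θ − e = -19.184455 − 12 = -31.184455
sin φ = h / L = -31.184455 / 100 = -0.31184455
φ = arcsin(-0.31184455) = -18.170427°

-18.1704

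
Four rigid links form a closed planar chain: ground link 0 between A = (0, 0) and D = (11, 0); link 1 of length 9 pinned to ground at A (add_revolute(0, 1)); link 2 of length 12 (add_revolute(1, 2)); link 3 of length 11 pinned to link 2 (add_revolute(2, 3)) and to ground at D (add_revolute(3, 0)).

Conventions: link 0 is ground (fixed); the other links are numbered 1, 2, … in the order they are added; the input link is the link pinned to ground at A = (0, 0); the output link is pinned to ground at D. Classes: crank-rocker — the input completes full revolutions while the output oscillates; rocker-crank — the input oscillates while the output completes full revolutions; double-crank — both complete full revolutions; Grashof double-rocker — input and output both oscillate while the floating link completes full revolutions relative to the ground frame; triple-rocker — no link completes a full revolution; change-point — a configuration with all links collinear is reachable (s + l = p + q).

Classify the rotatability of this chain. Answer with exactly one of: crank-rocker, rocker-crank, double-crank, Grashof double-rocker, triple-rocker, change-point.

lengths: ground=11, input=9, coupler=12, output=11
sorted: s=9 (shortest), l=12 (longest), p+q=22
s + l = 21 vs p + q = 22
s + l < p + q (Grashof) with shortest = input link → crank-rocker

crank-rocker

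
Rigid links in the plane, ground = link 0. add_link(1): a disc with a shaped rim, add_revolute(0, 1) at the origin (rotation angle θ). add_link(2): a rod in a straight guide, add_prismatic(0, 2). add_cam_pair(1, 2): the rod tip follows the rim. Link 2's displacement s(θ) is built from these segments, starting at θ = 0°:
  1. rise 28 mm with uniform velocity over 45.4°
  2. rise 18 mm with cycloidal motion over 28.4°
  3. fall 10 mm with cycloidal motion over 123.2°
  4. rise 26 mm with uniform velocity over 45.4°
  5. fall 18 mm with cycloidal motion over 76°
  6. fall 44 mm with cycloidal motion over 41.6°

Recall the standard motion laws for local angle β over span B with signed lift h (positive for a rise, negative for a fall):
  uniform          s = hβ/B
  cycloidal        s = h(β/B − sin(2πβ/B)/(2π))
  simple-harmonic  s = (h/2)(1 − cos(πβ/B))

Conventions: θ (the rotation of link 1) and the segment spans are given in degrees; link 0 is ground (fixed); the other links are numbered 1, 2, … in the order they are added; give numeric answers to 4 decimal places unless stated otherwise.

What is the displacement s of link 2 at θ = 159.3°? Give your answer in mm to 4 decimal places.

segment 1 (0° to 45.4°, uniform, h = 28) is passed completely: s = 0.0000 + (28) = 28.0000
segment 2 (45.4° to 73.8°, cycloidal, h = 18) is passed completely: s = 28.0000 + (18) = 46.0000
θ = 159.3° falls in segment 3 (73.8° to 197°, cycloidal, h = -10): β = 159.3 − 73.8 = 85.5°, B = 123.2°; Δs = -10·(0.6940 − sin(2π·0.6940)/(2π)) = -8.4340; s = 46.0000 − 8.4340 = 37.5660

37.5660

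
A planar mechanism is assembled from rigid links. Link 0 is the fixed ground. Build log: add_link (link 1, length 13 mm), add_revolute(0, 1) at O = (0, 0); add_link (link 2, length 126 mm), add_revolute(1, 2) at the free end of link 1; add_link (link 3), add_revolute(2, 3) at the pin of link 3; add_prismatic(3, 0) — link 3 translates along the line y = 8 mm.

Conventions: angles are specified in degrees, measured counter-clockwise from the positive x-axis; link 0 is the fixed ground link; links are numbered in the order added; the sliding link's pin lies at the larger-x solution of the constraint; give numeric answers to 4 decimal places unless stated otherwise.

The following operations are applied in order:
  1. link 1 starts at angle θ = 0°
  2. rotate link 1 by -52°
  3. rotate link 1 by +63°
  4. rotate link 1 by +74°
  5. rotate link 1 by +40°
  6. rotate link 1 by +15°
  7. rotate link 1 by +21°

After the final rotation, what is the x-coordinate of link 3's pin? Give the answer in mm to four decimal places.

geometry: r = 13 mm, L = 126 mm, e = 8 mm; θ starts at 0°
rotate link 1 by -52°: θ ← 0° -52° = -52°
rotate link 1 by +63°: θ ← -52° +63° = 11°
rotate link 1 by +74°: θ ← 11° +74° = 85°
rotate link 1 by +40°: θ ← 85° +40° = 125°
rotate link 1 by +15°: θ ← 125° +15° = 140°
rotate link 1 by +21°: θ ← 140° +21° = 161°
crank pin P = (r cos θ, r sin θ) = (-12.291741, 4.232386)
h = r sin θ − e = 4.232386 − 8 = -3.767614
x = r cos θ + √(L² − h²) = -12.291741 + 125.943658 = 113.651917

113.6519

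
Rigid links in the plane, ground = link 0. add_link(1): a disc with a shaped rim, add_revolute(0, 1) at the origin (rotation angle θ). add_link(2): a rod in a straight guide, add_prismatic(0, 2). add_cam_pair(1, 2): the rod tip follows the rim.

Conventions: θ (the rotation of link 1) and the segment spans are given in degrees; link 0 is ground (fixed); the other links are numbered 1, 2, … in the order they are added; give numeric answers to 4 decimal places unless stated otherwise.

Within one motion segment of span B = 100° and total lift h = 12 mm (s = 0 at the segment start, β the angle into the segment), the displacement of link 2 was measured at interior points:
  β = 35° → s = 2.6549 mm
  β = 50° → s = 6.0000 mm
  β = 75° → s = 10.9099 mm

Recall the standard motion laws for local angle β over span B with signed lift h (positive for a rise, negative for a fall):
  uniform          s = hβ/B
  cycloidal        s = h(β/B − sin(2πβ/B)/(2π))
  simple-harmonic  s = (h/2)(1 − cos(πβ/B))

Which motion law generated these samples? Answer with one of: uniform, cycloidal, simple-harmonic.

candidates at β/B = r: uniform s = h·r (linear in β); cycloidal s = h·(r − sin(2πr)/(2π)); simple-harmonic s = (h/2)(1 − cos(πr))
β=35°: printed 2.6549 | uniform 4.2000, cycloidal 2.6549, simple-harmonic 3.2761
β=50°: printed 6.0000 | uniform 6.0000, cycloidal 6.0000, simple-harmonic 6.0000
β=75°: printed 10.9099 | uniform 9.0000, cycloidal 10.9099, simple-harmonic 10.2426
only one law matches every sample → cycloidal

cycloidal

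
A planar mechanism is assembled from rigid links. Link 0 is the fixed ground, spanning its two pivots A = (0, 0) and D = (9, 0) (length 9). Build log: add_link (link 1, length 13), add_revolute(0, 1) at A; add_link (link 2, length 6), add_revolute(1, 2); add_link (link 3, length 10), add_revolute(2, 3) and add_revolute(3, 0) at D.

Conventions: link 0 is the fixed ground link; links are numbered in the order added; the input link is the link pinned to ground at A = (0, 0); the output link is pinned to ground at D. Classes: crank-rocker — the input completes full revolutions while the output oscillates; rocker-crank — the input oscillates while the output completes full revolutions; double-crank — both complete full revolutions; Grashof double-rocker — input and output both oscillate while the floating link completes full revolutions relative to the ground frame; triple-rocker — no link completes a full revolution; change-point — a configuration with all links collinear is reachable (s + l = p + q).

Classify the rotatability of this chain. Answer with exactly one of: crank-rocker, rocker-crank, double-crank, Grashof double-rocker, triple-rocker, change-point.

lengths: ground=9, input=13, coupler=6, output=10
sorted: s=6 (shortest), l=13 (longest), p+q=19
s + l = 19 vs p + q = 19
s + l = p + q → change-point (collinear configuration reachable)

change-point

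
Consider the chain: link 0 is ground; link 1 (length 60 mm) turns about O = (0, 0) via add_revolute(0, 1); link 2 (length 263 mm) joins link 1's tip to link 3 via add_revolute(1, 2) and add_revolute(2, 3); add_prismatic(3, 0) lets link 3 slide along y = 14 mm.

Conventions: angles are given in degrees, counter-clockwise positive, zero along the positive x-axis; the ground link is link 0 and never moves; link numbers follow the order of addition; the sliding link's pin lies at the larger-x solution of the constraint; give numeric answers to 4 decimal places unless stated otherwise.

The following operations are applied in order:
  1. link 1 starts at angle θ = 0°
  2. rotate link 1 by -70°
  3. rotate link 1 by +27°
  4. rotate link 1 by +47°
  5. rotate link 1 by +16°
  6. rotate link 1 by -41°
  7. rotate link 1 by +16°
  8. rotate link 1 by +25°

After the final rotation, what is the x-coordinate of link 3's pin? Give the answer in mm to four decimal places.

geometry: r = 60 mm, L = 263 mm, e = 14 mm; θ starts at 0°
rotate link 1 by -70°: θ ← 0° -70° = -70°
rotate link 1 by +27°: θ ← -70° +27° = -43°
rotate link 1 by +47°: θ ← -43° +47° = 4°
rotate link 1 by +16°: θ ← 4° +16° = 20°
rotate link 1 by -41°: θ ← 20° -41° = -21°
rotate link 1 by +16°: θ ← -21° +16° = -5°
rotate link 1 by +25°: θ ← -5° +25° = 20°
crank pin P = (r cos θ, r sin θ) = (56.381557, 20.521209)
h = r sin θ − e = 20.521209 − 14 = 6.521209
x = r cos θ + √(L² − h²) = 56.381557 + 262.919139 = 319.300697

319.3007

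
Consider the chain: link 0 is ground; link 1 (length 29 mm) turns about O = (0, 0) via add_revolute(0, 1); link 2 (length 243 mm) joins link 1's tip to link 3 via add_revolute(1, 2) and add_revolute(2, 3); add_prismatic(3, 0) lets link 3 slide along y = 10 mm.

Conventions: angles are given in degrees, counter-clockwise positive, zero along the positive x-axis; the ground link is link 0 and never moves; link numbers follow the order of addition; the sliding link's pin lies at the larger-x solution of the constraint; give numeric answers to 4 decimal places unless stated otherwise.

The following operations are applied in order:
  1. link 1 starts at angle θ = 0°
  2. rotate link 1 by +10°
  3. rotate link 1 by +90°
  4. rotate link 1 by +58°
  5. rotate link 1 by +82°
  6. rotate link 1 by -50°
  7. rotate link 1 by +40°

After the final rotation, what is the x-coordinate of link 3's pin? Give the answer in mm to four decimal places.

geometry: r = 29 mm, L = 243 mm, e = 10 mm; θ starts at 0°
rotate link 1 by +10°: θ ← 0° +10° = 10°
rotate link 1 by +90°: θ ← 10° +90° = 100°
rotate link 1 by +58°: θ ← 100° +58° = 158°
rotate link 1 by +82°: θ ← 158° +82° = 240°
rotate link 1 by -50°: θ ← 240° -50° = 190°
rotate link 1 by +40°: θ ← 190° +40° = 230°
crank pin P = (r cos θ, r sin θ) = (-18.640841, -22.215289)
h = r sin θ − e = -22.215289 − 10 = -32.215289
x = r cos θ + √(L² − h²) = -18.640841 + 240.855092 = 222.214251

222.2143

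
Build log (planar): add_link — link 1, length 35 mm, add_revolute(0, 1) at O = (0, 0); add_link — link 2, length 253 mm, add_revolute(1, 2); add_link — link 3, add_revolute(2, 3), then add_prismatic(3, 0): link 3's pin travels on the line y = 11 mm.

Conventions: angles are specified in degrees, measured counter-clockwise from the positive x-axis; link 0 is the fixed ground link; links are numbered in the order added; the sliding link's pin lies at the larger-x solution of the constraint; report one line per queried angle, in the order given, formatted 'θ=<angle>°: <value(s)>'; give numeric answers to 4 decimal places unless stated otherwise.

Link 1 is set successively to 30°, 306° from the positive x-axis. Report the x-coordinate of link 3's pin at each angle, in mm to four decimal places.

geometry: r = 35 mm, L = 253 mm, e = 11 mm
θ=30°: crank pin P = (r cos θ, r sin θ) = (30.310889, 17.500000)
θ=30°: h = r sin θ − e = 17.500000 − 11 = 6.500000
θ=30°: x = r cos θ + √(L² − h²) = 30.310889 + 252.916488 = 283.227377
θ=306°: crank pin P = (r cos θ, r sin θ) = (20.572484, -28.315595)
θ=306°: h = r sin θ − e = -28.315595 − 11 = -39.315595
θ=306°: x = r cos θ + √(L² − h²) = 20.572484 + 249.926557 = 270.499041

θ=30°: 283.2274
θ=306°: 270.4990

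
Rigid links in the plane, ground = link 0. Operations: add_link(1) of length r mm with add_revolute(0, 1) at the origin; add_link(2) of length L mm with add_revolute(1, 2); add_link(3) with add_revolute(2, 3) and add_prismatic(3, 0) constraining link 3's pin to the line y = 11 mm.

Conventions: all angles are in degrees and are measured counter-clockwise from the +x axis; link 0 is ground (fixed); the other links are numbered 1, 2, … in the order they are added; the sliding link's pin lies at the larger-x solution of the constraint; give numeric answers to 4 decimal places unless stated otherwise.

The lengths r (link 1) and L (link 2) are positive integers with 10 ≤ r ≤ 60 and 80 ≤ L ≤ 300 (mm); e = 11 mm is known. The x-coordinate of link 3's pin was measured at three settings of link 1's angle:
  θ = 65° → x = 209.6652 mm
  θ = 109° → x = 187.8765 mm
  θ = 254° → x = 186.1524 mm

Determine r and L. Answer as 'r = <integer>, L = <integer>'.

constraint per measurement: (x − r cos θ)² + (r sin θ − e)² = L²
subtracting the θ₁ and θ₂ equations cancels the r² and L² terms:
r = (x₁² − x₂²) / (2[(x₁cos θ₁ + e sin θ₁) − (x₂cos θ₂ + e sin θ₂)]) = 29.0000 → r = 29
L² = (x₁ − r cos θ₁)² + (r sin θ₁ − e)² = 39203.9879 → L = 198.0000 → L = 198
check at θ₃=254°: x = 186.1524 (printed 186.1524) ✓

r = 29, L = 198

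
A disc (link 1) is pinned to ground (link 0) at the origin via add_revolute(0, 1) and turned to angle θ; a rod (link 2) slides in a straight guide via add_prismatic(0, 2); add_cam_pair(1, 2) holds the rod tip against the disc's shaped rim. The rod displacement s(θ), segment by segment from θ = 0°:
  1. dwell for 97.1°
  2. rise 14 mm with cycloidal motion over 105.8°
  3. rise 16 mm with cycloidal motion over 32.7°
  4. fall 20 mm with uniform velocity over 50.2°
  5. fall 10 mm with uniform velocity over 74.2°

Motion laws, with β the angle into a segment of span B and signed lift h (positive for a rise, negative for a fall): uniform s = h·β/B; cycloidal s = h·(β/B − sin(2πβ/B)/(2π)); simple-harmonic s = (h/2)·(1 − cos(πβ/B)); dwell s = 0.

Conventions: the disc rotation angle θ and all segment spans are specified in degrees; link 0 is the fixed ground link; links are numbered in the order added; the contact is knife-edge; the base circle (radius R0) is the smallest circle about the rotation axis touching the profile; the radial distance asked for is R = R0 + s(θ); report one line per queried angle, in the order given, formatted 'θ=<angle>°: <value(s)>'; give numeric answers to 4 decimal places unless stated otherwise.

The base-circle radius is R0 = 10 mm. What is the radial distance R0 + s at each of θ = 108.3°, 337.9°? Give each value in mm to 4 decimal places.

segment 1 (0° to 97.1°, dwell): s unchanged at 0.0000
θ = 108.3° falls in segment 2 (97.1° to 202.9°, cycloidal, h = 14): β = 108.3 − 97.1 = 11.2°, B = 105.8°; Δs = 14·(0.1059 − sin(2π·0.1059)/(2π)) = 0.1069; s = 0.0000 + 0.1069 = 0.1069
segment 2 (97.1° to 202.9°, cycloidal, h = 14) is passed completely: s = 0.0000 + (14) = 14.0000
segment 3 (202.9° to 235.6°, cycloidal, h = 16) is passed completely: s = 14.0000 + (16) = 30.0000
segment 4 (235.6° to 285.8°, uniform, h = -20) is passed completely: s = 30.0000 + (-20) = 10.0000
θ = 337.9° falls in segment 5 (285.8° to 360°, uniform, h = -10): β = 337.9 − 285.8 = 52.1°, B = 74.2°; Δs = -10·52.1/74.2 = -7.0216; s = 10.0000 − 7.0216 = 2.9784
θ=108.3°: R = R0 + s = 10 + 0.1069 = 10.1069
θ=337.9°: R = R0 + s = 10 + 2.9784 = 12.9784

θ=108.3°: 10.1069
θ=337.9°: 12.9784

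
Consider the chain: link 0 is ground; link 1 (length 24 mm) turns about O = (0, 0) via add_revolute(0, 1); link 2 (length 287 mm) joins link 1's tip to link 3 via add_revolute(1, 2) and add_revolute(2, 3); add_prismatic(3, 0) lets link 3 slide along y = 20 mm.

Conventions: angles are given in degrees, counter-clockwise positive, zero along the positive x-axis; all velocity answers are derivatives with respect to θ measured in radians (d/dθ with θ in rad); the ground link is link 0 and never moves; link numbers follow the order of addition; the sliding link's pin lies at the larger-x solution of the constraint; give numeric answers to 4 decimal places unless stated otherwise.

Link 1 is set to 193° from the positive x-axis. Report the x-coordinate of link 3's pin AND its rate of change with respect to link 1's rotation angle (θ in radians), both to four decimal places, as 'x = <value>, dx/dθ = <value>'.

geometry: r = 24 mm, L = 287 mm, e = 20 mm
crank pin P = (r cos θ, r sin θ) = (-23.384882, -5.398825)
h = r sin θ − e = -5.398825 − 20 = -25.398825
x = r cos θ + √(L² − h²) = -23.384882 + 285.873923 = 262.489041
dx/dθ = −r sin θ − h·r cos θ/√(L² − h²) (θ in radians; h = -25.398825) = 3.321166

x = 262.4890, dx/dθ = 3.3212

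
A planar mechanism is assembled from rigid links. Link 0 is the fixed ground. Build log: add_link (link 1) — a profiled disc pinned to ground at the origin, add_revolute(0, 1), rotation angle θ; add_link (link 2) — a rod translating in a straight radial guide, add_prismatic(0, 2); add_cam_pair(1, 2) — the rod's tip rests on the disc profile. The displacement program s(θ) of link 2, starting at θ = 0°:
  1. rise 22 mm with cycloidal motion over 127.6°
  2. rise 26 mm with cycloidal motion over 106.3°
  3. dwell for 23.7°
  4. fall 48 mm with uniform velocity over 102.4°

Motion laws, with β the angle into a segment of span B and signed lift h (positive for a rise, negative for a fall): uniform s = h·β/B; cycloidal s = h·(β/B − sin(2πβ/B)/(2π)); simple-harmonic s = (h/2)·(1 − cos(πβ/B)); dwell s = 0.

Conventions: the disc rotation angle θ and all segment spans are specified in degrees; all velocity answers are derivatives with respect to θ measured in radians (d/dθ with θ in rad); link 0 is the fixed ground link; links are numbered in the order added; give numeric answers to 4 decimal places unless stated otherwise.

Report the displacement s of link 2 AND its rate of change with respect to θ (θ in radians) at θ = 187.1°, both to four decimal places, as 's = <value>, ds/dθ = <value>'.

seg 1 [0°–127.6°] cycloidal, h=22: full span → s += 22 → s = 22.0000
seg 2 [127.6°–233.9°] cycloidal, h=26: θ=187.1° here. β=59.5, B=106.3. 26·(0.5597 − sin(2π·0.5597)/(2π)) = 16.0701 → s = 38.0701
velocity in seg [127.6°–233.9°] (cycloidal), θ in radians: β = 59.5° = 1.0385 rad, B = 106.3° = 1.8553 rad; ds/dθ = (h/B)(1 − cos(2πβ/B)) = (26/1.8553)(1 − cos(2π·0.5597)) = 27.052445 mm/rad

s = 38.0701, ds/dθ = 27.0524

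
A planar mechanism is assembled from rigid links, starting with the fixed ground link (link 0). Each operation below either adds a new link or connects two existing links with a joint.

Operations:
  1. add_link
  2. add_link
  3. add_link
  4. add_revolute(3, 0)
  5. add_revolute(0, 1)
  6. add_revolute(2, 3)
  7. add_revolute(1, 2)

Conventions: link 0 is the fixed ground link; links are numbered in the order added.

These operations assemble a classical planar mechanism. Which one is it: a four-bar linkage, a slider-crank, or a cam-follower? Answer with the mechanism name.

links: 4 (incl. ground); joints: 4 revolute, 0 prismatic, 0 higher (cam) pair, forming one closed loop
4 links in a single 4R loop → four-bar linkage

four-bar linkage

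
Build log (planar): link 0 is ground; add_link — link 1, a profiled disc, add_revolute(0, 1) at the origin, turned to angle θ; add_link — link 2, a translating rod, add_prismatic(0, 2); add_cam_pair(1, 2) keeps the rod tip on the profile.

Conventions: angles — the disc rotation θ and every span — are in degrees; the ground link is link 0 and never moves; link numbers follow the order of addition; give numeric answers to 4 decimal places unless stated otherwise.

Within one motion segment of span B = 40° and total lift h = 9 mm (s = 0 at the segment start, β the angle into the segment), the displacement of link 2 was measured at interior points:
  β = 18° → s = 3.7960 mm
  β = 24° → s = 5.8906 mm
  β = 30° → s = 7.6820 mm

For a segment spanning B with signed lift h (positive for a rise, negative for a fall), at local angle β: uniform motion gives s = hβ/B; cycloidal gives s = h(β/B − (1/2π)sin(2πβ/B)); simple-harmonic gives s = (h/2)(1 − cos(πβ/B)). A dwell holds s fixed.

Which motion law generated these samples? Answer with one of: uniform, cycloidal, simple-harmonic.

candidates at β/B = r: uniform s = h·r (linear in β); cycloidal s = h·(r − sin(2πr)/(2π)); simple-harmonic s = (h/2)(1 − cos(πr))
β=18°: printed 3.7960 | uniform 4.0500, cycloidal 3.6074, simple-harmonic 3.7960
β=24°: printed 5.8906 | uniform 5.4000, cycloidal 6.2419, simple-harmonic 5.8906
β=30°: printed 7.6820 | uniform 6.7500, cycloidal 8.1824, simple-harmonic 7.6820
only one law matches every sample → simple-harmonic

simple-harmonic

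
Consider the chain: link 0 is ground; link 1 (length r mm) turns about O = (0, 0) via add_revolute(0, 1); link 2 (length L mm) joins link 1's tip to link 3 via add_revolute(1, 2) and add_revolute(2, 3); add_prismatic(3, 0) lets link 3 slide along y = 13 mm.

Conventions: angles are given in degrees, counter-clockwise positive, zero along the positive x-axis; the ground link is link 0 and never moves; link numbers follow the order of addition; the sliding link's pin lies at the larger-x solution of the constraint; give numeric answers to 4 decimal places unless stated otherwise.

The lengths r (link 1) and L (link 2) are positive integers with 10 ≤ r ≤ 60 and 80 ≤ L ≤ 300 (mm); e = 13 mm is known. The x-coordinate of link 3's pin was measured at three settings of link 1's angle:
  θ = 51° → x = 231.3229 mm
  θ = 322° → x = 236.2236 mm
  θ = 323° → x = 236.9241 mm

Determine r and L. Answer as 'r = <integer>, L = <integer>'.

constraint per measurement: (x − r cos θ)² + (r sin θ − e)² = L²
subtracting the θ₁ and θ₂ equations cancels the r² and L² terms:
r = (x₁² − x₂²) / (2[(x₁cos θ₁ + e sin θ₁) − (x₂cos θ₂ + e sin θ₂)]) = 50.9994 → r = 51
L² = (x₁ − r cos θ₁)² + (r sin θ₁ − e)² = 40401.0143 → L = 201.0000 → L = 201
check at θ₃=323°: x = 236.9241 (printed 236.9241) ✓

r = 51, L = 201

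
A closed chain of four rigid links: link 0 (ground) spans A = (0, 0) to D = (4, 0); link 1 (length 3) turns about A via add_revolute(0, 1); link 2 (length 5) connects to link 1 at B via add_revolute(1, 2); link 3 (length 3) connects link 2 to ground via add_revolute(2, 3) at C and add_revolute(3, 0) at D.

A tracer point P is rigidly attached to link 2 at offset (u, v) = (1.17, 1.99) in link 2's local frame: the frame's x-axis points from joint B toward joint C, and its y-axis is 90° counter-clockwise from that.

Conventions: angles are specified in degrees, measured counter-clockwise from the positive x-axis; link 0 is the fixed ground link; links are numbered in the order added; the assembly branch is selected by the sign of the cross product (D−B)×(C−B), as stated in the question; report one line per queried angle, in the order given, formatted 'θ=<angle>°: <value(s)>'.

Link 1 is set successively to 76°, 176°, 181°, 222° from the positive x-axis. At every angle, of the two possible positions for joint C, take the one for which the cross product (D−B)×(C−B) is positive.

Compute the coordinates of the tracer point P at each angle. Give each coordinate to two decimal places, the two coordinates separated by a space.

A=(0,0), D=(4.00,0)
θ=76°: B = A + 3.00·(cos76°, sin76°) = (0.7258, 2.9109)
θ=76°: |BD| = 4.3811
θ=76°: circle(B,5.00) ∩ circle(D,3.00): a=4.0166, h=2.9778
θ=76°:   candidates: C₊=(5.7061,2.4676) cross=13.046; C₋=(1.7491,-1.9833) cross=-13.046
θ=76°:   branch + wants cross > 0 → take C=(5.7061,2.4676) (cross=13.046)
θ=76°: ex = (C−B)/|BC| = (0.9961,-0.0886); ey = (0.0886,0.9961)
θ=76°: P = B + 1.17·ex + 1.99·ey = (2.0676,4.7893)
θ=176°: B = A + 3.00·(cos176°, sin176°) = (-2.9927, 0.2093)
θ=176°: |BD| = 6.9958
θ=176°: circle(B,5.00) ∩ circle(D,3.00): a=4.6415, h=1.8593
θ=176°:   candidates: C₊=(1.7023,1.9289) cross=13.007; C₋=(1.5911,-1.7880) cross=-13.007
θ=176°:   branch + wants cross > 0 → take C=(1.7023,1.9289) (cross=13.007)
θ=176°: ex = (C−B)/|BC| = (0.9390,0.3439); ey = (-0.3439,0.9390)
θ=176°: P = B + 1.17·ex + 1.99·ey = (-2.5785,2.4803)
θ=181°: B = A + 3.00·(cos181°, sin181°) = (-2.9995, -0.0524)
θ=181°: |BD| = 6.9997
θ=181°: circle(B,5.00) ∩ circle(D,3.00): a=4.6428, h=1.8560
θ=181°:   candidates: C₊=(1.6292,1.8383) cross=12.991; C₋=(1.6570,-1.8736) cross=-12.991
θ=181°:   branch + wants cross > 0 → take C=(1.6292,1.8383) (cross=12.991)
θ=181°: ex = (C−B)/|BC| = (0.9258,0.3781); ey = (-0.3781,0.9258)
θ=181°: P = B + 1.17·ex + 1.99·ey = (-2.6689,2.2323)
θ=222°: B = A + 3.00·(cos222°, sin222°) = (-2.2294, -2.0074)
θ=222°: |BD| = 6.5449
θ=222°: circle(B,5.00) ∩ circle(D,3.00): a=4.4948, h=2.1902
θ=222°:   candidates: C₊=(1.3769,1.4559) cross=14.335; C₋=(2.7205,-2.7134) cross=-14.335
θ=222°:   branch + wants cross > 0 → take C=(1.3769,1.4559) (cross=14.335)
θ=222°: ex = (C−B)/|BC| = (0.7213,0.6927); ey = (-0.6927,0.7213)
θ=222°: P = B + 1.17·ex + 1.99·ey = (-2.7639,0.2383)

θ=76°: 2.07 4.79
θ=176°: -2.58 2.48
θ=181°: -2.67 2.23
θ=222°: -2.76 0.24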